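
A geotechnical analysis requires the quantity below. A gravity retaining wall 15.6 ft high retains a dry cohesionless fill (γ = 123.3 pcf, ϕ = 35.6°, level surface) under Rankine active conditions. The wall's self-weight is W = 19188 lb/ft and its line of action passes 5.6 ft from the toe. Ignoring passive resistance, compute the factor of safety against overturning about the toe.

K_a = tan²(45° − 35.6°/2) = 0.2641.
P_a = ½K_aγH² = 0.5×0.2641×123.3×15.6² = 3963 lb/ft, acting at H/3 = 5.200 ft above the base.
Overturning moment M_o = P_a × H/3 = 3963 × 5.200 = 20610.
Resisting moment M_r = W × 5.6 = 19188 × 5.6 = 107500.
FS_overturning = M_r/M_o = 107500/20610 = 5.215.

5.21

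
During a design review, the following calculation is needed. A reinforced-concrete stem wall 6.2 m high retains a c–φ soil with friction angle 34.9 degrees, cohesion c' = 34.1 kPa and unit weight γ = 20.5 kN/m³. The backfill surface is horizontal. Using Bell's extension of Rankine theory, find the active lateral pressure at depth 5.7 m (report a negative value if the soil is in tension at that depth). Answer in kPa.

-3.78 kPa

K_a = (1 − sin φ)/(1 + sin φ) = 0.2721.
σ_a = K_a γ z − 2c√K_a = 0.2721×20.5×5.7 − 2×34.1×0.5217 = -3.778 kPa.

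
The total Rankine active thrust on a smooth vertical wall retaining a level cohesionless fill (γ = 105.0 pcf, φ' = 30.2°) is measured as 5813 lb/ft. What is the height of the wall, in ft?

K_a = 0.3307. P_a = ½ K_a γ H² ⇒ H = √(2P_a/(K_a γ)).
H = √(2×5813/(0.3307×105.0)) = 18.30 ft.

18.3 ft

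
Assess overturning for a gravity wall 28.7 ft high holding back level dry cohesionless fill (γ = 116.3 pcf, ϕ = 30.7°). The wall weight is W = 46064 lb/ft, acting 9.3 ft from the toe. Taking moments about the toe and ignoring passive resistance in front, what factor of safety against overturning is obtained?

K_a = tan²(45° − 30.7°/2) = 0.3240.
P_a = ½K_aγH² = 0.5×0.3240×116.3×28.7² = 15520 lb/ft, acting at H/3 = 9.567 ft above the base.
Overturning moment M_o = P_a × H/3 = 15520 × 9.567 = 148500.
Resisting moment M_r = W × 9.3 = 46064 × 9.3 = 428400.
FS_overturning = M_r/M_o = 428400/148500 = 2.885.

2.89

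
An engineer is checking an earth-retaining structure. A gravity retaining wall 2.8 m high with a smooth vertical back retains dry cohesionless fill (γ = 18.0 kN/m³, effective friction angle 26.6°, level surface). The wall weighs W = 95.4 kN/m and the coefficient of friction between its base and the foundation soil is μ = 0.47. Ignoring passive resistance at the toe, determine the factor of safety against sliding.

1.67

K_a = tan²(45° − 26.6°/2) = 0.3814.
P_a = ½K_aγH² = 0.5×0.3814×18.0×2.8² = 26.91 kN/m, acting at H/3 = 0.9333 m above the base.
FS_sliding = μW / P_a = 0.47×95.4 / 26.91 = 1.666.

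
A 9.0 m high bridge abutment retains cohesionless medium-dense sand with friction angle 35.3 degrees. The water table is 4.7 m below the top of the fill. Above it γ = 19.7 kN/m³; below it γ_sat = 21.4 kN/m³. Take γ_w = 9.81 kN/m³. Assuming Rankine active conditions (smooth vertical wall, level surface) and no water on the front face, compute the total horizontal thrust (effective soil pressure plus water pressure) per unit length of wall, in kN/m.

284 kN/m

K_a = tan²(45° − φ/2) = 0.2675.
γ' = 21.4 − 9.81 = 11.59 kN/m³. Depth below WT = 4.3 m.
σ'_h at WT = K_a γ d_w = 24.77 kPa; at base = 24.77 + K_a γ' × 4.3 = 38.11 kPa.
P₁ (0–4.7 m) = ½×24.77×4.7 = 58.21. P₂ (4.7–9.0 m) = ½(24.77+38.11)×4.3 = 135.2.
P_w = ½ γ_w h₂² = 0.5×9.81×4.3² = 90.69. Total = 58.21+135.2+90.69 = 284.1 kN/m.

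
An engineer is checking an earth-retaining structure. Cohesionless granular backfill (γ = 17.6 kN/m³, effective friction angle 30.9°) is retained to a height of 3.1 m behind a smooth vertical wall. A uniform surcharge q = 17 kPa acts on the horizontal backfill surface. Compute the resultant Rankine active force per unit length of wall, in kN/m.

K_a = tan²(45° − φ/2) = 0.3214.
Soil triangle: ½ K_a γ H² = 0.5×0.3214×17.6×3.1² = 27.18 kN/m.
Surcharge rectangle: K_a q H = 0.3214×17×3.1 = 16.94 kN/m.
Total = 27.18 + 16.94 = 44.12 kN/m.

44.1 kN/m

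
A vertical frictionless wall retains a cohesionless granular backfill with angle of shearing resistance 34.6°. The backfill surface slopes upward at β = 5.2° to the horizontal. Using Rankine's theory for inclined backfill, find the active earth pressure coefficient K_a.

K_a = cos β · (cos β − √(cos²β − cos²φ)) / (cos β + √(cos²β − cos²φ)).
cos β = 0.9959, cos φ = 0.8231, √(cos²β − cos²φ) = 0.5606.
K_a = 0.9959 × (0.9959 − 0.5606)/(0.9959 + 0.5606) = 0.2785.

0.279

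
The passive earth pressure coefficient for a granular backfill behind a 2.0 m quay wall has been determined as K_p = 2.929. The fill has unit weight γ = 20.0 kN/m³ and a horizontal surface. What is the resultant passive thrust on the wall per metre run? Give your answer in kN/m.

P = ½ K_p γ H² = 0.5 × 2.929 × 20.0 × 2.0² = 117.2 kN/m.

117 kN/m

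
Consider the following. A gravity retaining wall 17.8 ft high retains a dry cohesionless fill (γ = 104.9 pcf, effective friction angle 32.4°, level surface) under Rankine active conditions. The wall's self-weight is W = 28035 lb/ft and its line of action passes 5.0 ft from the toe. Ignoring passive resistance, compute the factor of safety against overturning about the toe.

K_a = tan²(45° − 32.4°/2) = 0.3022.
P_a = ½K_aγH² = 0.5×0.3022×104.9×17.8² = 5023 lb/ft, acting at H/3 = 5.933 ft above the base.
Overturning moment M_o = P_a × H/3 = 5023 × 5.933 = 29800.
Resisting moment M_r = W × 5.0 = 28035 × 5.0 = 140200.
FS_overturning = M_r/M_o = 140200/29800 = 4.704.

4.70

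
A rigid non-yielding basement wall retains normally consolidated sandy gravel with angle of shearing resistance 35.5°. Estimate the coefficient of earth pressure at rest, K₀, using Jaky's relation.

0.419

K₀ = 1 − sin φ' = 1 − sin 35.5° = 0.4193.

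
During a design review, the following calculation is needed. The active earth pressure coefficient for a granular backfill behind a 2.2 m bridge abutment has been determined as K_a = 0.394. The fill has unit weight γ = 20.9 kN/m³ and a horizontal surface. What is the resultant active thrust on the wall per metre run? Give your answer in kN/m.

19.9 kN/m

P = ½ K_a γ H² = 0.5 × 0.394 × 20.9 × 2.2² = 19.93 kN/m.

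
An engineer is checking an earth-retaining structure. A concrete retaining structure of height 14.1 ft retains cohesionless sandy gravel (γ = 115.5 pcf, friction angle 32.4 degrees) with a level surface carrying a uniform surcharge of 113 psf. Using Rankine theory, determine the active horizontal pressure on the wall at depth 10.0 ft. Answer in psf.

383 psf

K_a = (1 − sin φ)/(1 + sin φ) = 0.3022.
σ_v = γz + q = 115.5 × 10.0 + 113 = 1268 psf.
σ_h = K_a σ_v = 0.3022 × 1268 = 383.2 psf.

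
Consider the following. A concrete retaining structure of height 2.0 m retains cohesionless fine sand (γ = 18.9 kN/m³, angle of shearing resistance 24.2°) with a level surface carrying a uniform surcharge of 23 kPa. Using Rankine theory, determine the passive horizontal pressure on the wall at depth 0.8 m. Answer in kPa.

K_p = (1 + sin φ)/(1 − sin φ) = 2.389.
σ_v = γz + q = 18.9 × 0.8 + 23 = 38.12 kPa.
σ_h = K_p σ_v = 2.389 × 38.12 = 91.08 kPa.

91.1 kPa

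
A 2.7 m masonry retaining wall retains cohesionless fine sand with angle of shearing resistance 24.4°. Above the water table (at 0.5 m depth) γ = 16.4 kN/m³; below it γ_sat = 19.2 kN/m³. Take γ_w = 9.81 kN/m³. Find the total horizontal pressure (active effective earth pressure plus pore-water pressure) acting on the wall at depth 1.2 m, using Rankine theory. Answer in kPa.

K_a = (1 − sin φ)/(1 + sin φ) = 0.4153.
γ' = 19.2 − 9.81 = 9.390 kN/m³.
Effective vertical stress at 1.2 m: σ'_v = 16.4×0.5 + 9.390×0.700 = 14.77 kPa.
σ'_h = K_a σ'_v = 0.4153 × 14.77 = 6.136 kPa; u = γ_w × 0.700 = 6.867 kPa.
Total σ_h = 6.136 + 6.867 = 13.00 kPa.

13.0 kPa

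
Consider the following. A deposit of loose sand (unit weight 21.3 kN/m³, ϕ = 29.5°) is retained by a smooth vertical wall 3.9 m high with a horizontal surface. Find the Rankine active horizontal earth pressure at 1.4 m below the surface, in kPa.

10.1 kPa

K_a = (1 − sin φ)/(1 + sin φ) = 0.3401.
σ_h = K_a γ z = 0.3401 × 21.3 × 1.4 = 10.14 kPa.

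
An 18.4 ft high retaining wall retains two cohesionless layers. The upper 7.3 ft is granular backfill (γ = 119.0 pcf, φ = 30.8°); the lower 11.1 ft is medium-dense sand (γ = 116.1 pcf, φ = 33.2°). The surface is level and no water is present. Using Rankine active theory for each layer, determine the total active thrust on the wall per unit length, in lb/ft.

5930 lb/ft

K_a1 = tan²(45°−30.8°/2) = 0.3227; K_a2 = tan²(45°−33.2°/2) = 0.2924.
Layer 1: σ at base = K_a1 γ₁ h₁ = 280.3 psf; P₁ = ½×280.3×7.3 = 1023.
Layer 2: σ_v at top = γ₁h₁ = 868.7; σ_h top = K_a2×868.7 = 254.0; σ_h base = K_a2×(868.7+116.1×11.1) = 630.7.
P₂ = ½(254.0+630.7)×11.1 = 4910. Total P_a = 1023+4910 = 5933 lb/ft.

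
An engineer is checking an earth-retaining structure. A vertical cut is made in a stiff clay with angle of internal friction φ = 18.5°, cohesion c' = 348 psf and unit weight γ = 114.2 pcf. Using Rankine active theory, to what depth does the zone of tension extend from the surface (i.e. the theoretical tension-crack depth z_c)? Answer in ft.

K_a = tan²(45° − 18.5°/2) = 0.5183; √K_a = 0.7199.
The active pressure is zero where K_a γ z = 2c√K_a, so z_c = 2c/(γ√K_a) = 2×348/(114.2×0.7199) = 8.466 ft.

8.47 ft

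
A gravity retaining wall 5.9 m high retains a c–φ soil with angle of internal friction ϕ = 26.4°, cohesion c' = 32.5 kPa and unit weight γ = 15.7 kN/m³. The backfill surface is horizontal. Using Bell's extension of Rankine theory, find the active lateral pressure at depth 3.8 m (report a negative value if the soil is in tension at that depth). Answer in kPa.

-17.4 kPa

K_a = (1 − sin φ)/(1 + sin φ) = 0.3844.
σ_a = K_a γ z − 2c√K_a = 0.3844×15.7×3.8 − 2×32.5×0.6200 = -17.37 kPa.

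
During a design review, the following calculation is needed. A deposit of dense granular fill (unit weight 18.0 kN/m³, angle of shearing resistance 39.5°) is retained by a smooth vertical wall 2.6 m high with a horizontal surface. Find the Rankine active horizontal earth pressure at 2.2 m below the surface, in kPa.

8.81 kPa

K_a = (1 − sin φ)/(1 + sin φ) = 0.2224.
σ_h = K_a γ z = 0.2224 × 18.0 × 2.2 = 8.808 kPa.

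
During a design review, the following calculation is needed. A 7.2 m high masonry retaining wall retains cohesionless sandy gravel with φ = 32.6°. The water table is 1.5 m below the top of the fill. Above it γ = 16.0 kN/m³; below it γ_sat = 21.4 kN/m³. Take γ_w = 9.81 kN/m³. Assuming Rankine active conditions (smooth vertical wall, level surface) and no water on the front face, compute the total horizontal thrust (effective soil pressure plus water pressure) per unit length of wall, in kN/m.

K_a = tan²(45° − φ/2) = 0.2997.
γ' = 21.4 − 9.81 = 11.59 kN/m³. Depth below WT = 5.7 m.
σ'_h at WT = K_a γ d_w = 7.194 kPa; at base = 7.194 + K_a γ' × 5.7 = 27.00 kPa.
P₁ (0–1.5 m) = ½×7.194×1.5 = 5.395. P₂ (1.5–7.2 m) = ½(7.194+27.00)×5.7 = 97.44.
P_w = ½ γ_w h₂² = 0.5×9.81×5.7² = 159.4. Total = 5.395+97.44+159.4 = 262.2 kN/m.

262 kN/m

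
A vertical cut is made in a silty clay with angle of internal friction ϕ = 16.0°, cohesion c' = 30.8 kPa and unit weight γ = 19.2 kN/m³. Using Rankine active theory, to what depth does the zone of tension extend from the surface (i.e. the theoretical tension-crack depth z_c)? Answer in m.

4.26 m

K_a = tan²(45° − 16.0°/2) = 0.5678; √K_a = 0.7536.
The active pressure is zero where K_a γ z = 2c√K_a, so z_c = 2c/(γ√K_a) = 2×30.8/(19.2×0.7536) = 4.258 m.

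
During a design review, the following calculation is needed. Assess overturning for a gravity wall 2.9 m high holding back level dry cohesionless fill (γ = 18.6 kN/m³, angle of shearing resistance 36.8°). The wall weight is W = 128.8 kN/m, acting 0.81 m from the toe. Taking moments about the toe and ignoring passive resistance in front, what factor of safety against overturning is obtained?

5.50

K_a = tan²(45° − 36.8°/2) = 0.2508.
P_a = ½K_aγH² = 0.5×0.2508×18.6×2.9² = 19.61 kN/m, acting at H/3 = 0.9667 m above the base.
Overturning moment M_o = P_a × H/3 = 19.61 × 0.9667 = 18.96.
Resisting moment M_r = W × 0.81 = 128.8 × 0.81 = 104.3.
FS_overturning = M_r/M_o = 104.3/18.96 = 5.503.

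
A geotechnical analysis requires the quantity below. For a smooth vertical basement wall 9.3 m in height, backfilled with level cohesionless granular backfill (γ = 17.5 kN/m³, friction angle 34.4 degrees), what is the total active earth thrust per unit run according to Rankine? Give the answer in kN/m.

K_a = tan²(45° − φ/2) = 0.2780.
P_a = ½ K_a γ H² = 0.5 × 0.2780 × 17.5 × 9.3² = 210.4 kN/m.

210 kN/m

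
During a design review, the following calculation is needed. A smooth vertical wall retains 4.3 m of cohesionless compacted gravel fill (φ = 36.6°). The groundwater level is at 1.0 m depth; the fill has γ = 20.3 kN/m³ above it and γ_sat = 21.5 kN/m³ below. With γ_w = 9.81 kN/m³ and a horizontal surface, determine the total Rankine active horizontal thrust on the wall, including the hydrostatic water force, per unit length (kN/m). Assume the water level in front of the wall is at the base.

89.0 kN/m

K_a = tan²(45° − φ/2) = 0.2530.
γ' = 21.5 − 9.81 = 11.69 kN/m³. Depth below WT = 3.3 m.
σ'_h at WT = K_a γ d_w = 5.135 kPa; at base = 5.135 + K_a γ' × 3.3 = 14.89 kPa.
P₁ (0–1.0 m) = ½×5.135×1.0 = 2.568. P₂ (1.0–4.3 m) = ½(5.135+14.89)×3.3 = 33.05.
P_w = ½ γ_w h₂² = 0.5×9.81×3.3² = 53.42. Total = 2.568+33.05+53.42 = 89.03 kN/m.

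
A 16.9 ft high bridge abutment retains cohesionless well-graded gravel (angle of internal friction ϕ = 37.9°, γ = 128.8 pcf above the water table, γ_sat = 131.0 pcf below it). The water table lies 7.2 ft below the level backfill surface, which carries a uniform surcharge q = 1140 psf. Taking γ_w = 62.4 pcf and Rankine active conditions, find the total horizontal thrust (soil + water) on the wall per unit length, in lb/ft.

K_a = tan²(45° − φ/2) = 0.2389.
γ' = 131.0 − 62.4 = 68.60 pcf. h₂ = H − d_w = 9.7 ft.
σ'_h: at surface K_a·q = 272.4; at WT K_a(q+γd_w) = 494.0; at base K_a(q+γd_w+γ'h₂) = 653.0 psf.
P₁ = ½(272.4+494.0)×7.2 = 2759; P₂ = ½(494.0+653.0)×9.7 = 5563; P_w = ½γ_w h₂² = 2936.
Total = 2759+5563+2936 = 11260 lb/ft.

11300 lb/ft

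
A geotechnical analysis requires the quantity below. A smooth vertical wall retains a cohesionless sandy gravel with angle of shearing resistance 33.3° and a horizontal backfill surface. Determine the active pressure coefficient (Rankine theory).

K_a = tan²(45° − φ/2) = tan²(28.35°) = 0.2911.

0.291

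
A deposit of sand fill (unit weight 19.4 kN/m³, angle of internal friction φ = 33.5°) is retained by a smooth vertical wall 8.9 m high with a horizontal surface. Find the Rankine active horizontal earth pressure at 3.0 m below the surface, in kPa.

K_a = (1 − sin φ)/(1 + sin φ) = 0.2887.
σ_h = K_a γ z = 0.2887 × 19.4 × 3.0 = 16.80 kPa.

16.8 kPa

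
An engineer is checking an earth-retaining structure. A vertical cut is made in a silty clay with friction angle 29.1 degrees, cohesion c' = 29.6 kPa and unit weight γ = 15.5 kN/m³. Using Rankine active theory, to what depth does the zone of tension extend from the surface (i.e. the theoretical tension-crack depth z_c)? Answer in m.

6.50 m

K_a = tan²(45° − 29.1°/2) = 0.3456; √K_a = 0.5879.
The active pressure is zero where K_a γ z = 2c√K_a, so z_c = 2c/(γ√K_a) = 2×29.6/(15.5×0.5879) = 6.497 m.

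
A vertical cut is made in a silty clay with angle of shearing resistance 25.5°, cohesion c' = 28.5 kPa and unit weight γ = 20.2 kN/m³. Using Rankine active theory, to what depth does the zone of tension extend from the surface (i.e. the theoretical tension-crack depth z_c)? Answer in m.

K_a = tan²(45° − 25.5°/2) = 0.3981; √K_a = 0.6310.
The active pressure is zero where K_a γ z = 2c√K_a, so z_c = 2c/(γ√K_a) = 2×28.5/(20.2×0.6310) = 4.472 m.

4.47 m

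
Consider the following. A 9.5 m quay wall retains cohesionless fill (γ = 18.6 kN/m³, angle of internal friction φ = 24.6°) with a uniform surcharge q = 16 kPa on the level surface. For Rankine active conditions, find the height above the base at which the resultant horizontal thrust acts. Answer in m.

3.41 m

K_a = 0.4121.
Triangular part P₁ = ½K_aγH² = 345.9 at H/3 = 3.167 m; rectangular part P₂ = K_a q H = 62.65 at H/2 = 4.750 m.
ȳ = (P₁·3.167 + P₂·4.750)/(P₁+P₂) = 3.409 m.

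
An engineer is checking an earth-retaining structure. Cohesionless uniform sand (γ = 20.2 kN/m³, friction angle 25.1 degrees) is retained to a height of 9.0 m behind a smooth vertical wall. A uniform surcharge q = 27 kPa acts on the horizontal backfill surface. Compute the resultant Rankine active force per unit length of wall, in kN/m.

429 kN/m

K_a = tan²(45° − φ/2) = 0.4043.
Soil triangle: ½ K_a γ H² = 0.5×0.4043×20.2×9.0² = 330.8 kN/m.
Surcharge rectangle: K_a q H = 0.4043×27×9.0 = 98.24 kN/m.
Total = 330.8 + 98.24 = 429.0 kN/m.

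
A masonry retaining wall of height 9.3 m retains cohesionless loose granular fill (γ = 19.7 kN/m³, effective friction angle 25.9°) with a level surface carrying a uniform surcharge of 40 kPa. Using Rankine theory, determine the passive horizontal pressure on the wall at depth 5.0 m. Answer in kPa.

K_p = (1 + sin φ)/(1 − sin φ) = 2.551.
σ_v = γz + q = 19.7 × 5.0 + 40 = 138.5 kPa.
σ_h = K_p σ_v = 2.551 × 138.5 = 353.3 kPa.

353 kPa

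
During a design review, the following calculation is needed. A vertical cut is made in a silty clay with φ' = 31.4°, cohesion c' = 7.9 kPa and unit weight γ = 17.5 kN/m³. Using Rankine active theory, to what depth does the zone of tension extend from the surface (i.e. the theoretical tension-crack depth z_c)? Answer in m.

K_a = tan²(45° − 31.4°/2) = 0.3149; √K_a = 0.5612.
The active pressure is zero where K_a γ z = 2c√K_a, so z_c = 2c/(γ√K_a) = 2×7.9/(17.5×0.5612) = 1.609 m.

1.61 m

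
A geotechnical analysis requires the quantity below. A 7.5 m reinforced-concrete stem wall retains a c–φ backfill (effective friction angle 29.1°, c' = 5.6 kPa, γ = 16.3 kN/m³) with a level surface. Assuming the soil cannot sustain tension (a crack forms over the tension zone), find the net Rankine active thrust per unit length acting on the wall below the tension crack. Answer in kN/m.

K_a = 0.3456; √K_a = 0.5879.
Tension-crack depth z_c = 2c/(γ√K_a) = 2×5.6/(16.3×0.5879) = 1.169 m.
σ_a at base = K_a γ H − 2c√K_a = 0.3456×16.3×7.5 − 2×5.6×0.5879 = 35.66 kPa.
P_a = ½ × 35.66 × (H − z_c) = 0.5×35.66×6.331 = 112.9 kN/m.

113 kN/m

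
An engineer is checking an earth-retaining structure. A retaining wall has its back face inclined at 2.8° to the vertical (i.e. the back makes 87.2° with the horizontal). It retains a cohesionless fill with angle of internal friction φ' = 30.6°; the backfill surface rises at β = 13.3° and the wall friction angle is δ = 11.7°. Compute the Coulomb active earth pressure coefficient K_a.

K_a = sin²(α+φ) / [sin²α · sin(α−δ) · (1 + √{sin(φ+δ)sin(φ−β) / (sin(α−δ)sin(α+β))})²].
With α = 87.2°, φ = 30.6°, δ = 11.7°, β = 13.3°: K_a = 0.3808.

0.381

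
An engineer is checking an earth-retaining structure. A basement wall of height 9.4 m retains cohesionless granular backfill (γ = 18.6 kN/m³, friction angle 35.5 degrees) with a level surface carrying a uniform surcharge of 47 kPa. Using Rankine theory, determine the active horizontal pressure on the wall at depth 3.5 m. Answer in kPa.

29.7 kPa

K_a = (1 − sin φ)/(1 + sin φ) = 0.2653.
σ_v = γz + q = 18.6 × 3.5 + 47 = 112.1 kPa.
σ_h = K_a σ_v = 0.2653 × 112.1 = 29.74 kPa.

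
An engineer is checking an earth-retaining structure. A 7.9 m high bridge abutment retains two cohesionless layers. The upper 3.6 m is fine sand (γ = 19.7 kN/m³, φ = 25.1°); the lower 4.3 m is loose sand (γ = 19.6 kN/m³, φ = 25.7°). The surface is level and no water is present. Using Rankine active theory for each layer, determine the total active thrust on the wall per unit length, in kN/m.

K_a1 = tan²(45°−25.1°/2) = 0.4043; K_a2 = tan²(45°−25.7°/2) = 0.3950.
Layer 1: σ at base = K_a1 γ₁ h₁ = 28.67 kPa; P₁ = ½×28.67×3.6 = 51.61.
Layer 2: σ_v at top = γ₁h₁ = 70.92; σ_h top = K_a2×70.92 = 28.02; σ_h base = K_a2×(70.92+19.6×4.3) = 61.31.
P₂ = ½(28.02+61.31)×4.3 = 192.0. Total P_a = 51.61+192.0 = 243.7 kN/m.

244 kN/m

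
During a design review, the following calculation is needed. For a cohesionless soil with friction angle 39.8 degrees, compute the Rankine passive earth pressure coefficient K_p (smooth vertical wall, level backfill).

K_p = (1 + sin φ)/(1 − sin φ) = tan²(45° + 39.8°/2) = 4.557.

4.56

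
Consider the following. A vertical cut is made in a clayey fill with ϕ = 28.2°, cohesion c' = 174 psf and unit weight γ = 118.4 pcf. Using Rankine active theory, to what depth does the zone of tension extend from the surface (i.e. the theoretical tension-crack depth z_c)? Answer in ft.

4.91 ft

K_a = tan²(45° − 28.2°/2) = 0.3582; √K_a = 0.5985.
The active pressure is zero where K_a γ z = 2c√K_a, so z_c = 2c/(γ√K_a) = 2×174/(118.4×0.5985) = 4.911 ft.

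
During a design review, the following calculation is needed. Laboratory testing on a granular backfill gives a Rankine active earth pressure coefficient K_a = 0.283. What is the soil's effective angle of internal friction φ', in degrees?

34.0°

K_a = tan²(45° − φ/2) ⇒ 45° − φ/2 = arctan(√0.283) = 28.01°.
φ = 2(45° − 28.01°) = 33.98°.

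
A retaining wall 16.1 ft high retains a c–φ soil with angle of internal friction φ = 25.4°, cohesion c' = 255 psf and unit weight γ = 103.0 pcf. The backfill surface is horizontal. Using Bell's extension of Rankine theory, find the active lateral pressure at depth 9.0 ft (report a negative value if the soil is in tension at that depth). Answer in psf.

48.1 psf

K_a = (1 − sin φ)/(1 + sin φ) = 0.3996.
σ_a = K_a γ z − 2c√K_a = 0.3996×103.0×9.0 − 2×255×0.6322 = 48.06 psf.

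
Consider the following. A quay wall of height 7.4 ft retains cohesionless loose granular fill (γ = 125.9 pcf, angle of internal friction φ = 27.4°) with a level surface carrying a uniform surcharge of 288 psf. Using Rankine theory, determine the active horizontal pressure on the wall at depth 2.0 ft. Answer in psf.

K_a = (1 − sin φ)/(1 + sin φ) = 0.3697.
σ_v = γz + q = 125.9 × 2.0 + 288 = 539.8 psf.
σ_h = K_a σ_v = 0.3697 × 539.8 = 199.6 psf.

200 psf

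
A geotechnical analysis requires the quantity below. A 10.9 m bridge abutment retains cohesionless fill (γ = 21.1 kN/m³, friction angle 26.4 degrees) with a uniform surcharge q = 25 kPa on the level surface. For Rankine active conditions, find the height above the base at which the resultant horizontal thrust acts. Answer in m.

3.96 m

K_a = 0.3844.
Triangular part P₁ = ½K_aγH² = 481.9 at H/3 = 3.633 m; rectangular part P₂ = K_a q H = 104.8 at H/2 = 5.450 m.
ȳ = (P₁·3.633 + P₂·5.450)/(P₁+P₂) = 3.958 m.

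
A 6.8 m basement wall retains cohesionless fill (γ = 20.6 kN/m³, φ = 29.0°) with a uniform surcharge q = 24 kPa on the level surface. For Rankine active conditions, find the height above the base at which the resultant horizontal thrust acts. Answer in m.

2.56 m

K_a = 0.3470.
Triangular part P₁ = ½K_aγH² = 165.3 at H/3 = 2.267 m; rectangular part P₂ = K_a q H = 56.63 at H/2 = 3.400 m.
ȳ = (P₁·2.267 + P₂·3.400)/(P₁+P₂) = 2.556 m.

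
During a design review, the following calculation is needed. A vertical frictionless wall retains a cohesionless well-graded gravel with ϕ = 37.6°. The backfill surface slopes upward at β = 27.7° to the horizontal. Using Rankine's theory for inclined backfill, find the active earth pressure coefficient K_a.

K_a = cos β · (cos β − √(cos²β − cos²φ)) / (cos β + √(cos²β − cos²φ)).
cos β = 0.8854, cos φ = 0.7923, √(cos²β − cos²φ) = 0.3952.
K_a = 0.8854 × (0.8854 − 0.3952)/(0.8854 + 0.3952) = 0.3389.

0.339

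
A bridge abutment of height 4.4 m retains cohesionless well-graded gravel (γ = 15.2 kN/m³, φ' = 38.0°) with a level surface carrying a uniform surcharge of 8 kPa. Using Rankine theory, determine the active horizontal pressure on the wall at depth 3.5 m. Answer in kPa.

14.6 kPa

K_a = (1 − sin φ)/(1 + sin φ) = 0.2379.
σ_v = γz + q = 15.2 × 3.5 + 8 = 61.20 kPa.
σ_h = K_a σ_v = 0.2379 × 61.20 = 14.56 kPa.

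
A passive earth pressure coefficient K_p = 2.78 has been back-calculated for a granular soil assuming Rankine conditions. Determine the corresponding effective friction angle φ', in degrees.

K_p = (1+sin φ)/(1−sin φ) ⇒ sin φ = (K_p − 1)/(K_p + 1) = 0.4709.
φ = arcsin(0.4709) = 28.09°.

28.1°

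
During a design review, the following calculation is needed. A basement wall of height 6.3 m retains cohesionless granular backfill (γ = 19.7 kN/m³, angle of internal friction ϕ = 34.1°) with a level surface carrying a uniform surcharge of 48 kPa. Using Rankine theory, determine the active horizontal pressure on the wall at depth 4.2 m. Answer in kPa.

K_a = (1 − sin φ)/(1 + sin φ) = 0.2815.
σ_v = γz + q = 19.7 × 4.2 + 48 = 130.7 kPa.
σ_h = K_a σ_v = 0.2815 × 130.7 = 36.81 kPa.

36.8 kPa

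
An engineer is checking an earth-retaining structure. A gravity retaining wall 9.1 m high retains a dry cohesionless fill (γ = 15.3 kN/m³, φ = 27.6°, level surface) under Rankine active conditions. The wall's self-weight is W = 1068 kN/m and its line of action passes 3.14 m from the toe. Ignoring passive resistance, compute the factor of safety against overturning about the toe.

4.76

K_a = tan²(45° − 27.6°/2) = 0.3668.
P_a = ½K_aγH² = 0.5×0.3668×15.3×9.1² = 232.4 kN/m, acting at H/3 = 3.033 m above the base.
Overturning moment M_o = P_a × H/3 = 232.4 × 3.033 = 704.8.
Resisting moment M_r = W × 3.14 = 1068 × 3.14 = 3354.
FS_overturning = M_r/M_o = 3354/704.8 = 4.758.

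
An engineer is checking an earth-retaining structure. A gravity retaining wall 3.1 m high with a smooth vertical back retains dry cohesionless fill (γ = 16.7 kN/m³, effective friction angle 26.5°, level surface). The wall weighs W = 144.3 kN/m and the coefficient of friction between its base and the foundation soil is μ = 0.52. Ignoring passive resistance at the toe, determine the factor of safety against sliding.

2.44

K_a = tan²(45° − 26.5°/2) = 0.3829.
P_a = ½K_aγH² = 0.5×0.3829×16.7×3.1² = 30.73 kN/m, acting at H/3 = 1.033 m above the base.
FS_sliding = μW / P_a = 0.52×144.3 / 30.73 = 2.442.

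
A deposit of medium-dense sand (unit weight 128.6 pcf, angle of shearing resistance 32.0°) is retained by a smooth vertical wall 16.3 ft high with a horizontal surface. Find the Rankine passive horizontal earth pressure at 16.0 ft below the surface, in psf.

6700 psf

K_p = (1 + sin φ)/(1 − sin φ) = 3.255.
σ_h = K_p γ z = 3.255 × 128.6 × 16.0 = 6697 psf.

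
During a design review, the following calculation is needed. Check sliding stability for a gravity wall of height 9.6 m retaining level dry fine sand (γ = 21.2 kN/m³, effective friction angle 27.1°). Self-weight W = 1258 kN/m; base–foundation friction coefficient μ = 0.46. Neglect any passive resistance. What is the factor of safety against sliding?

1.58

K_a = tan²(45° − 27.1°/2) = 0.3741.
P_a = ½K_aγH² = 0.5×0.3741×21.2×9.6² = 365.4 kN/m, acting at H/3 = 3.200 m above the base.
FS_sliding = μW / P_a = 0.46×1258 / 365.4 = 1.584.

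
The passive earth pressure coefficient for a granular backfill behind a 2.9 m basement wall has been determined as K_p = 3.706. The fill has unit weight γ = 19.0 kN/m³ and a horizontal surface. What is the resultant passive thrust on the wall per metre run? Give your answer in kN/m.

P = ½ K_p γ H² = 0.5 × 3.706 × 19.0 × 2.9² = 296.1 kN/m.

296 kN/m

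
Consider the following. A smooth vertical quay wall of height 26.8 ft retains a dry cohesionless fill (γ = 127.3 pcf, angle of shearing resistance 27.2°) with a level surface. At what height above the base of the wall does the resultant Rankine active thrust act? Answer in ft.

K_a = 0.3726.
The pressure distribution is triangular, so the resultant acts at H/3 above the base = 26.8/3 = 8.933 ft.

8.93 ft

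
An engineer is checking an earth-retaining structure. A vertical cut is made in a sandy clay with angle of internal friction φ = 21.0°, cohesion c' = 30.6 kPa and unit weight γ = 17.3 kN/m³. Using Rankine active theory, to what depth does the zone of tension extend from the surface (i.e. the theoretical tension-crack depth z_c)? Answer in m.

5.15 m

K_a = tan²(45° − 21.0°/2) = 0.4724; √K_a = 0.6873.
The active pressure is zero where K_a γ z = 2c√K_a, so z_c = 2c/(γ√K_a) = 2×30.6/(17.3×0.6873) = 5.147 m.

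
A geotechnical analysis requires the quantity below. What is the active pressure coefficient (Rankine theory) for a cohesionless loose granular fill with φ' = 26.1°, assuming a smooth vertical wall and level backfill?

0.389

K_a = (1 − sin φ)/(1 + sin φ) = (1 − sin 26.1°)/(1 + sin 26.1°) = 0.3889.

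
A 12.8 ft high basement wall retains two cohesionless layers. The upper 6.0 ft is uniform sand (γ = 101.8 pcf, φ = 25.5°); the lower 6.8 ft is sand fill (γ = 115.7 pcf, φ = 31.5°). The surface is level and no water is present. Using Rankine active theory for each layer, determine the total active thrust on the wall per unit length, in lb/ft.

2870 lb/ft

K_a1 = tan²(45°−25.5°/2) = 0.3981; K_a2 = tan²(45°−31.5°/2) = 0.3136.
Layer 1: σ at base = K_a1 γ₁ h₁ = 243.2 psf; P₁ = ½×243.2×6.0 = 729.5.
Layer 2: σ_v at top = γ₁h₁ = 610.8; σ_h top = K_a2×610.8 = 191.6; σ_h base = K_a2×(610.8+115.7×6.8) = 438.3.
P₂ = ½(191.6+438.3)×6.8 = 2142. Total P_a = 729.5+2142 = 2871 lb/ft.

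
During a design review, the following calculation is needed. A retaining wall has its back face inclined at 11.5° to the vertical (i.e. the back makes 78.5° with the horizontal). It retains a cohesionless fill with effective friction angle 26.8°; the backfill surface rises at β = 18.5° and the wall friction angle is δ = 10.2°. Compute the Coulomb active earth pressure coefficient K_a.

K_a = sin²(α+φ) / [sin²α · sin(α−δ) · (1 + √{sin(φ+δ)sin(φ−β) / (sin(α−δ)sin(α+β))})²].
With α = 78.5°, φ = 26.8°, δ = 10.2°, β = 18.5°: K_a = 0.6105.

0.611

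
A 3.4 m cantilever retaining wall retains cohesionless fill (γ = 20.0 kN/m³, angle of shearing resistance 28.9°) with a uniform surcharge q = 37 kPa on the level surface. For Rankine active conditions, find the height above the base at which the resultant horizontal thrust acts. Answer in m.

K_a = 0.3484.
Triangular part P₁ = ½K_aγH² = 40.27 at H/3 = 1.133 m; rectangular part P₂ = K_a q H = 43.82 at H/2 = 1.700 m.
ȳ = (P₁·1.133 + P₂·1.700)/(P₁+P₂) = 1.429 m.

1.43 m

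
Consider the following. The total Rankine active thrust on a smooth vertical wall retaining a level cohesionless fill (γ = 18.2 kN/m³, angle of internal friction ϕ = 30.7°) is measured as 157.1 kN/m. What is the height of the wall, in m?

7.30 m

K_a = 0.3240. P_a = ½ K_a γ H² ⇒ H = √(2P_a/(K_a γ)).
H = √(2×157.1/(0.3240×18.2)) = 7.299 m.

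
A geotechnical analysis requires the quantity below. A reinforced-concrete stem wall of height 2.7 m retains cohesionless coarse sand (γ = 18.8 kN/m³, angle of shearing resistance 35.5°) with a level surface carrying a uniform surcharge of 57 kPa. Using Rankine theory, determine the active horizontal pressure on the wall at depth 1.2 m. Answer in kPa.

21.1 kPa

K_a = (1 − sin φ)/(1 + sin φ) = 0.2653.
σ_v = γz + q = 18.8 × 1.2 + 57 = 79.56 kPa.
σ_h = K_a σ_v = 0.2653 × 79.56 = 21.10 kPa.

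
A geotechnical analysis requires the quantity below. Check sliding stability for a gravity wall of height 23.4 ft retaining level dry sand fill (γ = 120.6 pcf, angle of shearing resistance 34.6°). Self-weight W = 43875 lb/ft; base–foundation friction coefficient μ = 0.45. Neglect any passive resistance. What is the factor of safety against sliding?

2.17

K_a = tan²(45° − 34.6°/2) = 0.2756.
P_a = ½K_aγH² = 0.5×0.2756×120.6×23.4² = 9101 lb/ft, acting at H/3 = 7.800 ft above the base.
FS_sliding = μW / P_a = 0.45×43875 / 9101 = 2.169.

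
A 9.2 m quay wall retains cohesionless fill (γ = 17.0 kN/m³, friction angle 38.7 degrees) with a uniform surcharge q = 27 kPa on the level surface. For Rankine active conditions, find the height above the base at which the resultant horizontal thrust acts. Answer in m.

K_a = 0.2306.
Triangular part P₁ = ½K_aγH² = 165.9 at H/3 = 3.067 m; rectangular part P₂ = K_a q H = 57.28 at H/2 = 4.600 m.
ȳ = (P₁·3.067 + P₂·4.600)/(P₁+P₂) = 3.460 m.

3.46 m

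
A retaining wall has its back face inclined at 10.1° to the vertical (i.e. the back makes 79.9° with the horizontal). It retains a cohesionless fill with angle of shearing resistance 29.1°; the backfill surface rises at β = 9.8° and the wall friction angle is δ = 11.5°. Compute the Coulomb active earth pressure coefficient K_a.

0.452

K_a = sin²(α+φ) / [sin²α · sin(α−δ) · (1 + √{sin(φ+δ)sin(φ−β) / (sin(α−δ)sin(α+β))})²].
With α = 79.9°, φ = 29.1°, δ = 11.5°, β = 9.8°: K_a = 0.4523.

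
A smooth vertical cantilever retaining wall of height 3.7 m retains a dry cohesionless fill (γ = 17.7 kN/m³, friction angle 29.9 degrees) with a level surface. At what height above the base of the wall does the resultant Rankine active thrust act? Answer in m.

1.23 m

K_a = 0.3347.
The pressure distribution is triangular, so the resultant acts at H/3 above the base = 3.7/3 = 1.233 m.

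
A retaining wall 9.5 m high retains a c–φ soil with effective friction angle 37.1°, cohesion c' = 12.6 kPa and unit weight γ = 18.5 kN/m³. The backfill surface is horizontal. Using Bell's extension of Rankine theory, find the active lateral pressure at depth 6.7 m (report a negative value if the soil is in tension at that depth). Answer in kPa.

18.1 kPa

K_a = (1 − sin φ)/(1 + sin φ) = 0.2475.
σ_a = K_a γ z − 2c√K_a = 0.2475×18.5×6.7 − 2×12.6×0.4975 = 18.14 kPa.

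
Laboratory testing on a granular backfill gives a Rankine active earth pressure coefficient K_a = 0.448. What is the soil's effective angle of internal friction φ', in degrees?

22.4°

K_a = tan²(45° − φ/2) ⇒ 45° − φ/2 = arctan(√0.448) = 33.80°.
φ = 2(45° − 33.80°) = 22.41°.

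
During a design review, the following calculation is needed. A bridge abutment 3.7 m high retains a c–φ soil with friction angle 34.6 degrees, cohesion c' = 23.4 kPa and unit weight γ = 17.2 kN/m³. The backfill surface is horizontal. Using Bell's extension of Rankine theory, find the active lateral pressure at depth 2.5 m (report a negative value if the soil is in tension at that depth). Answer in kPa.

K_a = (1 − sin φ)/(1 + sin φ) = 0.2756.
σ_a = K_a γ z − 2c√K_a = 0.2756×17.2×2.5 − 2×23.4×0.5250 = -12.72 kPa.

-12.7 kPa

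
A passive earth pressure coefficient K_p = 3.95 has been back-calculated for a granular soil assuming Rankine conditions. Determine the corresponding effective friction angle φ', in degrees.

K_p = (1+sin φ)/(1−sin φ) ⇒ sin φ = (K_p − 1)/(K_p + 1) = 0.5960.
φ = arcsin(0.5960) = 36.58°.

36.6°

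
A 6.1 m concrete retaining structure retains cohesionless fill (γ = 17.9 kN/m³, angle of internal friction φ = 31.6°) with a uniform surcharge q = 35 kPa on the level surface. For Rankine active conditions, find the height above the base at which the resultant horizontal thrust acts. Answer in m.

2.43 m

K_a = 0.3123.
Triangular part P₁ = ½K_aγH² = 104.0 at H/3 = 2.033 m; rectangular part P₂ = K_a q H = 66.69 at H/2 = 3.050 m.
ȳ = (P₁·2.033 + P₂·3.050)/(P₁+P₂) = 2.430 m.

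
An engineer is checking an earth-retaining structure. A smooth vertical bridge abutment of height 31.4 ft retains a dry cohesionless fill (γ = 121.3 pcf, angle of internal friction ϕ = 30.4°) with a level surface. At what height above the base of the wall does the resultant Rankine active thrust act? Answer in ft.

K_a = 0.3280.
The pressure distribution is triangular, so the resultant acts at H/3 above the base = 31.4/3 = 10.47 ft.

10.5 ft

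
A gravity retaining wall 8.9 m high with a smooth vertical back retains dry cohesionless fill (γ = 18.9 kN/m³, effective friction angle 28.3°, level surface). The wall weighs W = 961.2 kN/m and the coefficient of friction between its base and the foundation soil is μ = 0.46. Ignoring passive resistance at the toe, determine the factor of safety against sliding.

1.66

K_a = tan²(45° − 28.3°/2) = 0.3568.
P_a = ½K_aγH² = 0.5×0.3568×18.9×8.9² = 267.1 kN/m, acting at H/3 = 2.967 m above the base.
FS_sliding = μW / P_a = 0.46×961.2 / 267.1 = 1.656.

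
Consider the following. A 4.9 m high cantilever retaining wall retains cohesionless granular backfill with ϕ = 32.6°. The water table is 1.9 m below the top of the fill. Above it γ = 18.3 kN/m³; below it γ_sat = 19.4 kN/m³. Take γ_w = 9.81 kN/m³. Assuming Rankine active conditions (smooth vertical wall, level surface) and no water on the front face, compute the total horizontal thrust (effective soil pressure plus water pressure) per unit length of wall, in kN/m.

K_a = tan²(45° − φ/2) = 0.2997.
γ' = 19.4 − 9.81 = 9.590 kN/m³. Depth below WT = 3.0 m.
σ'_h at WT = K_a γ d_w = 10.42 kPa; at base = 10.42 + K_a γ' × 3.0 = 19.05 kPa.
P₁ (0–1.9 m) = ½×10.42×1.9 = 9.901. P₂ (1.9–4.9 m) = ½(10.42+19.05)×3.0 = 44.20.
P_w = ½ γ_w h₂² = 0.5×9.81×3.0² = 44.14. Total = 9.901+44.20+44.14 = 98.25 kN/m.

98.2 kN/m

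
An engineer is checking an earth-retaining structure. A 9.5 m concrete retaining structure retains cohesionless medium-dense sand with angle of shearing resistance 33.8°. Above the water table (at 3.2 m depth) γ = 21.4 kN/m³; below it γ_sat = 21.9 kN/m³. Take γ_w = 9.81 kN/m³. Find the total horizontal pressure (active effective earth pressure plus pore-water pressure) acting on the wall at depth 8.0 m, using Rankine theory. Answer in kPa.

83.2 kPa

K_a = (1 − sin φ)/(1 + sin φ) = 0.2851.
γ' = 21.9 − 9.81 = 12.09 kN/m³.
Effective vertical stress at 8.0 m: σ'_v = 21.4×3.2 + 12.09×4.80 = 126.5 kPa.
σ'_h = K_a σ'_v = 0.2851 × 126.5 = 36.07 kPa; u = γ_w × 4.80 = 47.09 kPa.
Total σ_h = 36.07 + 47.09 = 83.16 kPa.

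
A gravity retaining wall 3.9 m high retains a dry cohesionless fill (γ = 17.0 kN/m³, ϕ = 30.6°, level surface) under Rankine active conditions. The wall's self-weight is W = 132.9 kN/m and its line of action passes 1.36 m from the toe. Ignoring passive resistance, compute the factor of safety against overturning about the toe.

3.31

K_a = tan²(45° − 30.6°/2) = 0.3253.
P_a = ½K_aγH² = 0.5×0.3253×17.0×3.9² = 42.06 kN/m, acting at H/3 = 1.300 m above the base.
Overturning moment M_o = P_a × H/3 = 42.06 × 1.300 = 54.68.
Resisting moment M_r = W × 1.36 = 132.9 × 1.36 = 180.7.
FS_overturning = M_r/M_o = 180.7/54.68 = 3.305.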